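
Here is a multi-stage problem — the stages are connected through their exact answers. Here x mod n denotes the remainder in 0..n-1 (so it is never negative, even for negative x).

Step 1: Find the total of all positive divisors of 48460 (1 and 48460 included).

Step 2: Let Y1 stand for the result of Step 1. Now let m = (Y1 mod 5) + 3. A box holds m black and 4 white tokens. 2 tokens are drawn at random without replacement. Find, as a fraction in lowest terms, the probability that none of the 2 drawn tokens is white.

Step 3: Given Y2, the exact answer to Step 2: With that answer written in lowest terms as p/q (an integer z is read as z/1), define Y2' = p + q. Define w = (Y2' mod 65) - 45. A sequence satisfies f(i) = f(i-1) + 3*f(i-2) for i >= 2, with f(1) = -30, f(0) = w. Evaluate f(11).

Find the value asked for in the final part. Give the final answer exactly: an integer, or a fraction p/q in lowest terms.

Step 1: 48460 = 2^2 * 5 * 2423; sigma = (1 + 2 + 4) * (1 + 5) * (1 + 2423) = 7 * 6 * 2424 = 101808; answer 101808
Step 2: Y1 = 101808; m = 6; total draws C(10,2) = 45; favorable C(6,2) = 15; P = 1/3; answer 1/3
Step 3: Y2 = 1/3; threaded value p + q = 4; w = -41; f(2) = 1*(-30) + 3*(-41) = -153; iterating: f(2)=-153, f(3)=-243, f(4)=-702, f(5)=-1431, f(6)=-3537, f(7)=-7830, f(8)=-18441, f(9)=-41931, f(10)=-97254, f(11)=-223047; answer -223047

-223047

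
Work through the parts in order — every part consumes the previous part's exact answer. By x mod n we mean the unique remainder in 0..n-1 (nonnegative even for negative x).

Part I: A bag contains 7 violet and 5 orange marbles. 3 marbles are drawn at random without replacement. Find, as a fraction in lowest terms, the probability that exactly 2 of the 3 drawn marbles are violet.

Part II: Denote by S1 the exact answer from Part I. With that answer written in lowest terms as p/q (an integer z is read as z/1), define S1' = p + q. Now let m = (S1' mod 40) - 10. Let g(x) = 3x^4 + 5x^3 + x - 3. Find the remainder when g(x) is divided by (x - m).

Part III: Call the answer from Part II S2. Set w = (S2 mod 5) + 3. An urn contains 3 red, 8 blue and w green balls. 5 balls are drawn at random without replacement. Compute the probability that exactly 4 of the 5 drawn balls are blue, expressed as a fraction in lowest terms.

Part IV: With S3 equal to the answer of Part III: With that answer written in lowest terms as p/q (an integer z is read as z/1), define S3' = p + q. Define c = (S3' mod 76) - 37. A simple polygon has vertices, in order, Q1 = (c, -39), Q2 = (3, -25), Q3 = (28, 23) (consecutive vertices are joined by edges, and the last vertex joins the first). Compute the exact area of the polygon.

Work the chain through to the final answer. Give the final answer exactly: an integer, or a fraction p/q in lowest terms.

Part I: total draws C(12,3) = 220; favorable C(7,2)*C(5,1) = 105; P = 21/44; answer 21/44
Part II: S1 = 21/44; threaded value p + q = 65; m = 15; remainder = value at the root: 3*(15)^4 + 5*(15)^3 + 1*(15)^1 - 3 = (151875) + (16875) + (15) + (-3) = 168762; answer 168762
Part III: S2 = 168762; w = 5; total draws C(16,5) = 4368; favorable C(8,4)*C(8,1) = 560; P = 5/39; answer 5/39
Part IV: S3 = 5/39; threaded value p + q = 44; c = 7; cross terms: (7*-25 - 3*-39)=-58, (3*23 - 28*-25)=769, (28*-39 - 7*23)=-1253; twice the area = |-542| = 542; area = 271; answer 271

271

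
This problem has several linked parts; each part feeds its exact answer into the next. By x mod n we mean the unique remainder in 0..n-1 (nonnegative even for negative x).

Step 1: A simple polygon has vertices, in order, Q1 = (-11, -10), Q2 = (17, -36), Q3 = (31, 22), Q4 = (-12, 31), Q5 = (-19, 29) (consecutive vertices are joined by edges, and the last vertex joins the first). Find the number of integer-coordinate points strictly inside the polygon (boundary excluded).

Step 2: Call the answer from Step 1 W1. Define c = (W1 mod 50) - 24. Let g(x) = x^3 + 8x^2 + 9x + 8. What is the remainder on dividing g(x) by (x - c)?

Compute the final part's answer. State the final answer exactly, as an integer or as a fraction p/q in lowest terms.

Step 1: cross terms: (-11*-36 - 17*-10)=566, (17*22 - 31*-36)=1490, (31*31 - -12*22)=1225, (-12*29 - -19*31)=241, (-19*-10 - -11*29)=509; twice the area = |4031| = 4031; area = 4031/2; boundary points = 2 + 2 + 1 + 1 + 1 = 7; strictly interior points = area - boundary/2 + 1 = 2013; answer 2013
Step 2: W1 = 2013; c = -11; remainder = value at the root: 1*(-11)^3 + 8*(-11)^2 + 9*(-11)^1 + 8 = (-1331) + (968) + (-99) + (8) = -454; answer -454

-454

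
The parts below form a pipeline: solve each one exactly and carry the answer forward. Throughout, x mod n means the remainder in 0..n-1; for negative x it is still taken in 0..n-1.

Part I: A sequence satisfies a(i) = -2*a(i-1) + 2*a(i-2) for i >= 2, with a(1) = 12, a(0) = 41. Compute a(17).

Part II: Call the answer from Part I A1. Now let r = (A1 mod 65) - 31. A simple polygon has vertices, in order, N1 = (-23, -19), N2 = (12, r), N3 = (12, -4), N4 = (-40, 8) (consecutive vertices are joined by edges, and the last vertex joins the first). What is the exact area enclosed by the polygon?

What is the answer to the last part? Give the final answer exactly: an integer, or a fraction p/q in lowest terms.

Part I: a(2) = -2*(12) + 2*(41) = 58; iterating: a(2)=58, a(3)=-92, a(4)=300, a(5)=-784, a(6)=2168, a(7)=-5904, a(8)=16144, a(9)=-44096, a(10)=120480, a(11)=-329152, a(12)=899264, a(13)=-2456832, a(14)=6712192, a(15)=-18338048, a(16)=50100480, a(17)=-136877056; answer -136877056
Part II: A1 = -136877056; r = -22; cross terms: (-23*-22 - 12*-19)=734, (12*-4 - 12*-22)=216, (12*8 - -40*-4)=-64, (-40*-19 - -23*8)=944; twice the area = |1830| = 1830; area = 915; answer 915

915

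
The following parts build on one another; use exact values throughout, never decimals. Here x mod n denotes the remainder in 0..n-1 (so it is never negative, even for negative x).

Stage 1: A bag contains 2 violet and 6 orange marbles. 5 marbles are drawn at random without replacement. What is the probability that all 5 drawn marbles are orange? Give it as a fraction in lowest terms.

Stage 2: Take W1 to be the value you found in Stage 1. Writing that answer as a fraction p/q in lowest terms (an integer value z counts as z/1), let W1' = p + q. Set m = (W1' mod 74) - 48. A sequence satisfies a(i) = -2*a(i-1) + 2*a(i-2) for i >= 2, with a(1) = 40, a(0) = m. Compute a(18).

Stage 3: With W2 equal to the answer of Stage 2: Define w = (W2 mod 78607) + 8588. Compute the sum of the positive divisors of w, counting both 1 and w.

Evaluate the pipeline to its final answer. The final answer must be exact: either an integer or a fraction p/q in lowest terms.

18048

Stage 1: total draws C(8,5) = 56; favorable C(6,5) = 6; P = 3/28; answer 3/28
Stage 2: W1 = 3/28; threaded value p + q = 31; m = -17; a(2) = -2*(40) + 2*(-17) = -114; iterating: a(2)=-114, a(3)=308, a(4)=-844, a(5)=2304, a(6)=-6296, a(7)=17200, a(8)=-46992, a(9)=128384, a(10)=-350752, a(11)=958272, a(12)=-2618048, a(13)=7152640, a(14)=-19541376, a(15)=53388032, a(16)=-145858816, a(17)=398493696, a(18)=-1088705024; answer -1088705024
Stage 3: W2 = -1088705024; w = 10514; 10514 = 2 * 7 * 751; sigma = (1 + 2) * (1 + 7) * (1 + 751) = 3 * 8 * 752 = 18048; answer 18048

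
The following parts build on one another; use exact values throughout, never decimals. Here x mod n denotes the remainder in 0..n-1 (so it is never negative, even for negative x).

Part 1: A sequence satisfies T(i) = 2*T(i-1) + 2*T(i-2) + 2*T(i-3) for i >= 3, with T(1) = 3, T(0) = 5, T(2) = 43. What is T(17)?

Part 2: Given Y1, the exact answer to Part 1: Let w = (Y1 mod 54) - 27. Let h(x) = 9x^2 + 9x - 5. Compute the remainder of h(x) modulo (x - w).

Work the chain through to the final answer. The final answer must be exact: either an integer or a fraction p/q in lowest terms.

Part 1: T(3) = 2*(43) + 2*(3) + 2*(5) = 102; iterating: T(3)=102, T(4)=296, T(5)=882, T(6)=2560, T(7)=7476, T(8)=21836, T(9)=63744, T(10)=186112, T(11)=543384, T(12)=1586480, T(13)=4631952, T(14)=13523632, T(15)=39484128, T(16)=115279424, T(17)=336574368; answer 336574368
Part 2: Y1 = 336574368; w = 9; remainder = value at the root: 9*(9)^2 + 9*(9)^1 - 5 = (729) + (81) + (-5) = 805; answer 805

805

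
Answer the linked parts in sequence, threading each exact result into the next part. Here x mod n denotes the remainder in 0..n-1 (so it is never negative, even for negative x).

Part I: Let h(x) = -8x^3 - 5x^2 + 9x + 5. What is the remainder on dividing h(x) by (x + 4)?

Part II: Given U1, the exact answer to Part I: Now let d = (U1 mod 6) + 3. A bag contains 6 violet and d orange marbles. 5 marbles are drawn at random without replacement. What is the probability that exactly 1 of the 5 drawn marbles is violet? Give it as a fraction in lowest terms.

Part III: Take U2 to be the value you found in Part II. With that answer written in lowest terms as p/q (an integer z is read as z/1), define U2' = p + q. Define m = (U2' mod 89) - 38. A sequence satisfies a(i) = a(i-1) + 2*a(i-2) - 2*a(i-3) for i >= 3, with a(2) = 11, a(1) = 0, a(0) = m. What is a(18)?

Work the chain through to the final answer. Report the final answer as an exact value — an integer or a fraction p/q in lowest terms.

Part I: remainder = value at the root: -8*(-4)^3 - 5*(-4)^2 + 9*(-4)^1 + 5 = (512) + (-80) + (-36) + (5) = 401; answer 401
Part II: U1 = 401; d = 8; total draws C(14,5) = 2002; favorable C(6,1)*C(8,4) = 420; P = 30/143; answer 30/143
Part III: U2 = 30/143; threaded value p + q = 173; m = 46; a(3) = 1*(11) + 2*(0) - 2*(46) = -81; iterating: a(3)=-81, a(4)=-59, a(5)=-243, a(6)=-199, a(7)=-567, a(8)=-479, a(9)=-1215, a(10)=-1039, a(11)=-2511, a(12)=-2159, a(13)=-5103, a(14)=-4399, a(15)=-10287, a(16)=-8879, a(17)=-20655, a(18)=-17839; answer -17839

-17839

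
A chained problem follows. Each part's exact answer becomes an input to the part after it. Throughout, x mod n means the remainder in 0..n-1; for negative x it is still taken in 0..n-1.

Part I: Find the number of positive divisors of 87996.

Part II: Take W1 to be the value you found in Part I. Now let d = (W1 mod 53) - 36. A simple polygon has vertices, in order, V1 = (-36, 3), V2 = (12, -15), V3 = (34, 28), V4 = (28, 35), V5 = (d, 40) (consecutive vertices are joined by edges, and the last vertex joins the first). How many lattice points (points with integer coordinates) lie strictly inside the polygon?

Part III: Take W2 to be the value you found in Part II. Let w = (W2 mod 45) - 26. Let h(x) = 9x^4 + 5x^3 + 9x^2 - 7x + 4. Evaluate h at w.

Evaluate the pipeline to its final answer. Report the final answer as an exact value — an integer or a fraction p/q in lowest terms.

34940

Part I: 87996 = 2^2 * 3 * 7333; number of divisors = (2+1) * (1+1) * (1+1) = 12; answer 12
Part II: W1 = 12; d = -24; cross terms: (-36*-15 - 12*3)=504, (12*28 - 34*-15)=846, (34*35 - 28*28)=406, (28*40 - -24*35)=1960, (-24*3 - -36*40)=1368; twice the area = |5084| = 5084; area = 2542; boundary points = 6 + 1 + 1 + 1 + 1 = 10; strictly interior points = area - boundary/2 + 1 = 2538; answer 2538
Part III: W2 = 2538; w = -8; 9*(-8)^4 + 5*(-8)^3 + 9*(-8)^2 - 7*(-8)^1 + 4 = (36864) + (-2560) + (576) + (56) + (4) = 34940; answer 34940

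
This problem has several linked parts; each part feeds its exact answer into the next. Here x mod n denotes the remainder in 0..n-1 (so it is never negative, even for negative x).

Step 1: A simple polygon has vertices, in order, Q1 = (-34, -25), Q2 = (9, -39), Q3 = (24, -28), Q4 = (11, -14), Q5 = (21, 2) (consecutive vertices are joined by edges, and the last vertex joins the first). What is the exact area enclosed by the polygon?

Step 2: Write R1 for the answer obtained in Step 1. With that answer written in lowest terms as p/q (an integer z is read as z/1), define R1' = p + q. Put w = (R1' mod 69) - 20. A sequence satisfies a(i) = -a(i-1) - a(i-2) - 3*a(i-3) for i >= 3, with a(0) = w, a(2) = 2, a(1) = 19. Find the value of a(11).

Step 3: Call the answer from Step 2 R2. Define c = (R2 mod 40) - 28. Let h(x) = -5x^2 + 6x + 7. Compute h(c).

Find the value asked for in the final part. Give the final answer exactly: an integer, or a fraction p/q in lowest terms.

-916

Step 1: cross terms: (-34*-39 - 9*-25)=1551, (9*-28 - 24*-39)=684, (24*-14 - 11*-28)=-28, (11*2 - 21*-14)=316, (21*-25 - -34*2)=-457; twice the area = |2066| = 2066; area = 1033; answer 1033
Step 2: R1 = 1033; threaded value p + q = 1034; w = 48; a(3) = -1*(2) - 1*(19) - 3*(48) = -165; iterating: a(3)=-165, a(4)=106, a(5)=53, a(6)=336, a(7)=-707, a(8)=212, a(9)=-513, a(10)=2422, a(11)=-2545; answer -2545
Step 3: R2 = -2545; c = -13; -5*(-13)^2 + 6*(-13)^1 + 7 = (-845) + (-78) + (7) = -916; answer -916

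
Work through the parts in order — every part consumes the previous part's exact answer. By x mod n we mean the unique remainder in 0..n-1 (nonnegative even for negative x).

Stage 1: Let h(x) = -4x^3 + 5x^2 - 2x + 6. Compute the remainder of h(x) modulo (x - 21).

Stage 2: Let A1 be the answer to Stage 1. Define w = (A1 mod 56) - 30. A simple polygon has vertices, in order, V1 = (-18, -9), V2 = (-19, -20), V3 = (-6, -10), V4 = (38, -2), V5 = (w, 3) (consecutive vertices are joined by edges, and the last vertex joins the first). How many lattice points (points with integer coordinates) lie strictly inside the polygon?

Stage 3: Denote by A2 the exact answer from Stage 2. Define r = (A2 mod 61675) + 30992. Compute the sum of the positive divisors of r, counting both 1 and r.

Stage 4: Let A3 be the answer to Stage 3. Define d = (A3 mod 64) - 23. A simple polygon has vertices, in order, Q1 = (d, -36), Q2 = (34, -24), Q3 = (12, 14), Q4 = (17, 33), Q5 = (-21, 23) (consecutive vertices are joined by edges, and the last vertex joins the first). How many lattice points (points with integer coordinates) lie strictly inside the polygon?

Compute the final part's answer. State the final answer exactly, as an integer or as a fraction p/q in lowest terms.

Stage 1: remainder = value at the root: -4*(21)^3 + 5*(21)^2 - 2*(21)^1 + 6 = (-37044) + (2205) + (-42) + (6) = -34875; answer -34875
Stage 2: A1 = -34875; w = -17; cross terms: (-18*-20 - -19*-9)=189, (-19*-10 - -6*-20)=70, (-6*-2 - 38*-10)=392, (38*3 - -17*-2)=80, (-17*-9 - -18*3)=207; twice the area = |938| = 938; area = 469; boundary points = 1 + 1 + 4 + 5 + 1 = 12; strictly interior points = area - boundary/2 + 1 = 464; answer 464
Stage 3: A2 = 464; r = 31456; 31456 = 2^5 * 983; sigma = (1 + 2 + 4 + 8 + 16 + 32) * (1 + 983) = 63 * 984 = 61992; answer 61992
Stage 4: A3 = 61992; d = 17; cross terms: (17*-24 - 34*-36)=816, (34*14 - 12*-24)=764, (12*33 - 17*14)=158, (17*23 - -21*33)=1084, (-21*-36 - 17*23)=365; twice the area = |3187| = 3187; area = 3187/2; boundary points = 1 + 2 + 1 + 2 + 1 = 7; strictly interior points = area - boundary/2 + 1 = 1591; answer 1591

1591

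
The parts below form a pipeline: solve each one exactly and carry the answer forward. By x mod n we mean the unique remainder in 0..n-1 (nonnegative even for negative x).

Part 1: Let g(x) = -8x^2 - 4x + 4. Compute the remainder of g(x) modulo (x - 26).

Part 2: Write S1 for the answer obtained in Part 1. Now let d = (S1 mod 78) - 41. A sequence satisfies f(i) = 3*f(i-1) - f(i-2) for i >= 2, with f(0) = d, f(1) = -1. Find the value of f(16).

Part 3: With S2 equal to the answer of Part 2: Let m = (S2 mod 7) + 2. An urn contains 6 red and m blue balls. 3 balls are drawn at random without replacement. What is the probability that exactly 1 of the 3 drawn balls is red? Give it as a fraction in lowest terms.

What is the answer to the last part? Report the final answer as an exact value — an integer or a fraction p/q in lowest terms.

Part 1: remainder = value at the root: -8*(26)^2 - 4*(26)^1 + 4 = (-5408) + (-104) + (4) = -5508; answer -5508
Part 2: S1 = -5508; d = -11; f(2) = 3*(-1) - 1*(-11) = 8; iterating: f(2)=8, f(3)=25, f(4)=67, f(5)=176, f(6)=461, f(7)=1207, f(8)=3160, f(9)=8273, f(10)=21659, f(11)=56704, f(12)=148453, f(13)=388655, f(14)=1017512, f(15)=2663881, f(16)=6974131; answer 6974131
Part 3: S2 = 6974131; m = 5; total draws C(11,3) = 165; favorable C(6,1)*C(5,2) = 60; P = 4/11; answer 4/11

4/11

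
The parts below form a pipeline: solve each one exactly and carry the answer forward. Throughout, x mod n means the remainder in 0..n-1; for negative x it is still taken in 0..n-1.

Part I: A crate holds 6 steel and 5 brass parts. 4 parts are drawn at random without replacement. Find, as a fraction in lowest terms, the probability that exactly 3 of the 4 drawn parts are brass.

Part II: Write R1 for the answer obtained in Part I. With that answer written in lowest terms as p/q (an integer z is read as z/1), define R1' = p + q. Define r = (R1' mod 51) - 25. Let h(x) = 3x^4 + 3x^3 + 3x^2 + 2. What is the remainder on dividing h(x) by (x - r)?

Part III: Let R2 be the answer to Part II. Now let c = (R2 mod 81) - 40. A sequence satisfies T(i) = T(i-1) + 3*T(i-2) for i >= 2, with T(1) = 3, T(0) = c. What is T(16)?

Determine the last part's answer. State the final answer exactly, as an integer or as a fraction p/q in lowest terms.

-1965279

Part I: total draws C(11,4) = 330; favorable C(5,3)*C(6,1) = 60; P = 2/11; answer 2/11
Part II: R1 = 2/11; threaded value p + q = 13; r = -12; remainder = value at the root: 3*(-12)^4 + 3*(-12)^3 + 3*(-12)^2 + 2 = (62208) + (-5184) + (432) + (2) = 57458; answer 57458
Part III: R2 = 57458; c = -11; T(2) = 1*(3) + 3*(-11) = -30; iterating: T(2)=-30, T(3)=-21, T(4)=-111, T(5)=-174, T(6)=-507, T(7)=-1029, T(8)=-2550, T(9)=-5637, T(10)=-13287, T(11)=-30198, T(12)=-70059, T(13)=-160653, T(14)=-370830, T(15)=-852789, T(16)=-1965279; answer -1965279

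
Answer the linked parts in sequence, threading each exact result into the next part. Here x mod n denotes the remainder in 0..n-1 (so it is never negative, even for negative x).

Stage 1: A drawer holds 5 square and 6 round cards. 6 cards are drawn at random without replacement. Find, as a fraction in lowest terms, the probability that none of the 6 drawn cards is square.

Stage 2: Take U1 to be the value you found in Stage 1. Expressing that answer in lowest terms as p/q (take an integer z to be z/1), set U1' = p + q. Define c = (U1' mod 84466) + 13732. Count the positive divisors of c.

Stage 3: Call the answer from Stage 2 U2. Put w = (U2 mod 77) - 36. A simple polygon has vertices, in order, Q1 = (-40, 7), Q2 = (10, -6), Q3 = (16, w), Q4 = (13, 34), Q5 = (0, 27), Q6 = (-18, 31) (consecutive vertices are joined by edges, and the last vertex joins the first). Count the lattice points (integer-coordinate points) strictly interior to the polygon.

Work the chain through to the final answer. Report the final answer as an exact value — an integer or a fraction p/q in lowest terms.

Stage 1: total draws C(11,6) = 462; favorable C(6,6) = 1; P = 1/462; answer 1/462
Stage 2: U1 = 1/462; threaded value p + q = 463; c = 14195; 14195 = 5 * 17 * 167; number of divisors = (1+1) * (1+1) * (1+1) = 8; answer 8
Stage 3: U2 = 8; w = -28; cross terms: (-40*-6 - 10*7)=170, (10*-28 - 16*-6)=-184, (16*34 - 13*-28)=908, (13*27 - 0*34)=351, (0*31 - -18*27)=486, (-18*7 - -40*31)=1114; twice the area = |2845| = 2845; area = 2845/2; boundary points = 1 + 2 + 1 + 1 + 2 + 2 = 9; strictly interior points = area - boundary/2 + 1 = 1419; answer 1419

1419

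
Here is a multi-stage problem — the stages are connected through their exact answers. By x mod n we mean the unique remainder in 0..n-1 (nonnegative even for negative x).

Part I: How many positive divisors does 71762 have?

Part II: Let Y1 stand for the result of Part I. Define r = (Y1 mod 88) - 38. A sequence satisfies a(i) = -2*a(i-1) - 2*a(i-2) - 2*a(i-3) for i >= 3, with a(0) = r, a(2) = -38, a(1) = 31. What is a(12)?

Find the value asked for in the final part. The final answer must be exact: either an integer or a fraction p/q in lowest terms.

Part I: 71762 = 2 * 53 * 677; number of divisors = (1+1) * (1+1) * (1+1) = 8; answer 8
Part II: Y1 = 8; r = -30; a(3) = -2*(-38) - 2*(31) - 2*(-30) = 74; iterating: a(3)=74, a(4)=-134, a(5)=196, a(6)=-272, a(7)=420, a(8)=-688, a(9)=1080, a(10)=-1624, a(11)=2464, a(12)=-3840; answer -3840

-3840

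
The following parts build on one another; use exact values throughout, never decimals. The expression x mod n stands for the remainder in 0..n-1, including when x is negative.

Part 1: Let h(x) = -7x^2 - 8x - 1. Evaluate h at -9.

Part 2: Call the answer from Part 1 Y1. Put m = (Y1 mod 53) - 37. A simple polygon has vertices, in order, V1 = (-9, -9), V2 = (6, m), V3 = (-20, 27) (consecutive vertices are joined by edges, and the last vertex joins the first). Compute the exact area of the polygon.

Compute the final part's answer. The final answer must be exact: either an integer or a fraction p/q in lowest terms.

Part 1: -7*(-9)^2 - 8*(-9)^1 - 1 = (-567) + (72) + (-1) = -496; answer -496
Part 2: Y1 = -496; m = -3; cross terms: (-9*-3 - 6*-9)=81, (6*27 - -20*-3)=102, (-20*-9 - -9*27)=423; twice the area = |606| = 606; area = 303; answer 303

303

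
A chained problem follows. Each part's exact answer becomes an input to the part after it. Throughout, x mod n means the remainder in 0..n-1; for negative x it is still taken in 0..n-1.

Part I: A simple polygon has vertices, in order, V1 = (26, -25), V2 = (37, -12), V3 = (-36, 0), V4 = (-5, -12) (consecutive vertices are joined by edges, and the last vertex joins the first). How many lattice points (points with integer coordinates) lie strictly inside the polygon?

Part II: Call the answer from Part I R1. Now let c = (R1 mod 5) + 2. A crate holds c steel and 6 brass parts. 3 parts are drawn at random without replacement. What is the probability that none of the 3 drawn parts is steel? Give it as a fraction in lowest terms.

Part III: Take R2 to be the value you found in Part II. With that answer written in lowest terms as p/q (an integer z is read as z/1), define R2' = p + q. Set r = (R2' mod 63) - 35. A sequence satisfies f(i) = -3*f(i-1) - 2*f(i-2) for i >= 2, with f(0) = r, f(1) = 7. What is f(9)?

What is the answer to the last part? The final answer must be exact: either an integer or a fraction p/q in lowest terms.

Part I: cross terms: (26*-12 - 37*-25)=613, (37*0 - -36*-12)=-432, (-36*-12 - -5*0)=432, (-5*-25 - 26*-12)=437; twice the area = |1050| = 1050; area = 525; boundary points = 1 + 1 + 1 + 1 = 4; strictly interior points = area - boundary/2 + 1 = 524; answer 524
Part II: R1 = 524; c = 6; total draws C(12,3) = 220; favorable C(6,3) = 20; P = 1/11; answer 1/11
Part III: R2 = 1/11; threaded value p + q = 12; r = -23; f(2) = -3*(7) - 2*(-23) = 25; iterating: f(2)=25, f(3)=-89, f(4)=217, f(5)=-473, f(6)=985, f(7)=-2009, f(8)=4057, f(9)=-8153; answer -8153

-8153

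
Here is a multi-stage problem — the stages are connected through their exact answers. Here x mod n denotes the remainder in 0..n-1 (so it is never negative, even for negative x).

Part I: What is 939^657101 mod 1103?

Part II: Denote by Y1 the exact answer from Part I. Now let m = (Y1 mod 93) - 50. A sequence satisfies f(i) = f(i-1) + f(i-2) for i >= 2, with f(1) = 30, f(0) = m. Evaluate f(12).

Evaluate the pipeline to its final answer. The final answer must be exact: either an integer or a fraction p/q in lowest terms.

Part I: squarings mod 1103: 939^1=939, 939^2=424, 939^4=1090, 939^8=169, 939^16=986, 939^32=453, 939^64=51, 939^128=395, 939^256=502, 939^512=520, 939^1024=165, 939^2048=753, 939^4096=67, 939^8192=77, 939^16384=414, 939^32768=431, 939^65536=457, 939^131072=382, 939^262144=328, 939^524288=593; 939^657101 = 939^1 * 939^4 * 939^8 * 939^64 * 939^128 * 939^512 * 939^1024 * 939^131072 * 939^524288 = 779 (mod 1103); answer 779
Part II: Y1 = 779; m = -15; f(2) = 1*(30) + 1*(-15) = 15; iterating: f(2)=15, f(3)=45, f(4)=60, f(5)=105, f(6)=165, f(7)=270, f(8)=435, f(9)=705, f(10)=1140, f(11)=1845, f(12)=2985; answer 2985

2985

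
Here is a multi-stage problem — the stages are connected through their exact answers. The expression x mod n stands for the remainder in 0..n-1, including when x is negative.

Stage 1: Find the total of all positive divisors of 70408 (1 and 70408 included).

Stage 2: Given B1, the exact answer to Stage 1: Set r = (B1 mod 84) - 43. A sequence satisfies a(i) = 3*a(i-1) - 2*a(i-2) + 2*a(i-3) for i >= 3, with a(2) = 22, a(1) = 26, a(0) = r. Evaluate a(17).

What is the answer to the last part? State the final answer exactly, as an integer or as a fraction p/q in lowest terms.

-27789548

Stage 1: 70408 = 2^3 * 13 * 677; sigma = (1 + 2 + 4 + 8) * (1 + 13) * (1 + 677) = 15 * 14 * 678 = 142380; answer 142380
Stage 2: B1 = 142380; r = -43; a(3) = 3*(22) - 2*(26) + 2*(-43) = -72; iterating: a(3)=-72, a(4)=-208, a(5)=-436, a(6)=-1036, a(7)=-2652, a(8)=-6756, a(9)=-17036, a(10)=-42900, a(11)=-108140, a(12)=-272692, a(13)=-687596, a(14)=-1733684, a(15)=-4371244, a(16)=-11021556, a(17)=-27789548; answer -27789548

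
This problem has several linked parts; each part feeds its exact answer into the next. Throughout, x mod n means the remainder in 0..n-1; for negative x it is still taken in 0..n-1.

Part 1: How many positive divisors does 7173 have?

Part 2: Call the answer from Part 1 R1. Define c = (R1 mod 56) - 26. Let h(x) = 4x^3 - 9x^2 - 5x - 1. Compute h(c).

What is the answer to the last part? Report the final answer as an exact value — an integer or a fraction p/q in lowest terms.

-35501

Part 1: 7173 = 3^2 * 797; number of divisors = (2+1) * (1+1) = 6; answer 6
Part 2: R1 = 6; c = -20; 4*(-20)^3 - 9*(-20)^2 - 5*(-20)^1 - 1 = (-32000) + (-3600) + (100) + (-1) = -35501; answer -35501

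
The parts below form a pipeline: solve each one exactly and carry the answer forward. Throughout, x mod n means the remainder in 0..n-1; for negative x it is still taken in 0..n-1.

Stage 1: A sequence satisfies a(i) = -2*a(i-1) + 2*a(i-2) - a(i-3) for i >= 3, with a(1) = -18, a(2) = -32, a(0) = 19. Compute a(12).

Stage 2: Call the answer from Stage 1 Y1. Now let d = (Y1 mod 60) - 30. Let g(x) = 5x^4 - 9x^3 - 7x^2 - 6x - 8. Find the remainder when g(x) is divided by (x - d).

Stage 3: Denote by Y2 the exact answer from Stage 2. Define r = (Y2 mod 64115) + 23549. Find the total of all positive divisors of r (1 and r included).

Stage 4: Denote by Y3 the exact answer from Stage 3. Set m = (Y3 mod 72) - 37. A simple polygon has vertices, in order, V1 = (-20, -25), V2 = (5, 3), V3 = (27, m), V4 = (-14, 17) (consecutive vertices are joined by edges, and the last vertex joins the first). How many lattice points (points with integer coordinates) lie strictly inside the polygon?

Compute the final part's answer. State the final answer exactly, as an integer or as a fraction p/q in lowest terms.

743

Stage 1: a(3) = -2*(-32) + 2*(-18) - 1*(19) = 9; iterating: a(3)=9, a(4)=-64, a(5)=178, a(6)=-493, a(7)=1406, a(8)=-3976, a(9)=11257, a(10)=-31872, a(11)=90234, a(12)=-255469; answer -255469
Stage 2: Y1 = -255469; d = -19; remainder = value at the root: 5*(-19)^4 - 9*(-19)^3 - 7*(-19)^2 - 6*(-19)^1 - 8 = (651605) + (61731) + (-2527) + (114) + (-8) = 710915; answer 710915
Stage 3: Y2 = 710915; r = 29199; 29199 = 3 * 9733; sigma = (1 + 3) * (1 + 9733) = 4 * 9734 = 38936; answer 38936
Stage 4: Y3 = 38936; m = 19; cross terms: (-20*3 - 5*-25)=65, (5*19 - 27*3)=14, (27*17 - -14*19)=725, (-14*-25 - -20*17)=690; twice the area = |1494| = 1494; area = 747; boundary points = 1 + 2 + 1 + 6 = 10; strictly interior points = area - boundary/2 + 1 = 743; answer 743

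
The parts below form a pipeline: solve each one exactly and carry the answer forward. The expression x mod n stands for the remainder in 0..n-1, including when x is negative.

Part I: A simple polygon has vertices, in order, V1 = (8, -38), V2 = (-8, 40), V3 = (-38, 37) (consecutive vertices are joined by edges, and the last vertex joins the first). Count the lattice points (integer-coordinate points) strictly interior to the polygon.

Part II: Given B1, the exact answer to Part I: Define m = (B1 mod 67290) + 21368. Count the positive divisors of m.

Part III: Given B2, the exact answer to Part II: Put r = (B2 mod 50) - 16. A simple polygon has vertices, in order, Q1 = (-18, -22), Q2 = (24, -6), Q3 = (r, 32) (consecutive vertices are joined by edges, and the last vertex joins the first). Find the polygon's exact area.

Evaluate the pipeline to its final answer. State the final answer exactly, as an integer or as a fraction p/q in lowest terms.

734

Part I: cross terms: (8*40 - -8*-38)=16, (-8*37 - -38*40)=1224, (-38*-38 - 8*37)=1148; twice the area = |2388| = 2388; area = 1194; boundary points = 2 + 3 + 1 = 6; strictly interior points = area - boundary/2 + 1 = 1192; answer 1192
Part II: B1 = 1192; m = 22560; 22560 = 2^5 * 3 * 5 * 47; number of divisors = (5+1) * (1+1) * (1+1) * (1+1) = 48; answer 48
Part III: B2 = 48; r = 32; cross terms: (-18*-6 - 24*-22)=636, (24*32 - 32*-6)=960, (32*-22 - -18*32)=-128; twice the area = |1468| = 1468; area = 734; answer 734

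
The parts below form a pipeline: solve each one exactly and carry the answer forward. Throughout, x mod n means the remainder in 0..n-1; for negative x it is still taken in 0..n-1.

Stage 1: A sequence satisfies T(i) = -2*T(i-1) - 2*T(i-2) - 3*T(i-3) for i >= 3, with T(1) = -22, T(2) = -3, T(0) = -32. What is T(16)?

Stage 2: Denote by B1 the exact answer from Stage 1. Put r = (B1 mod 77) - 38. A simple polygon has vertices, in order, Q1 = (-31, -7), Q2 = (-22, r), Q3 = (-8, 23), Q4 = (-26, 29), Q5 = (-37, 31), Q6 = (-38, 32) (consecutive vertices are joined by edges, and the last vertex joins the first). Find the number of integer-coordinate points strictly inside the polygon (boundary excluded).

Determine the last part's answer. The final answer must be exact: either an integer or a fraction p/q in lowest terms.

Stage 1: T(3) = -2*(-3) - 2*(-22) - 3*(-32) = 146; iterating: T(3)=146, T(4)=-220, T(5)=157, T(6)=-312, T(7)=970, T(8)=-1787, T(9)=2570, T(10)=-4476, T(11)=9173, T(12)=-17104, T(13)=29290, T(14)=-51891, T(15)=96514, T(16)=-177116; answer -177116
Stage 2: B1 = -177116; r = 23; cross terms: (-31*23 - -22*-7)=-867, (-22*23 - -8*23)=-322, (-8*29 - -26*23)=366, (-26*31 - -37*29)=267, (-37*32 - -38*31)=-6, (-38*-7 - -31*32)=1258; twice the area = |696| = 696; area = 348; boundary points = 3 + 14 + 6 + 1 + 1 + 1 = 26; strictly interior points = area - boundary/2 + 1 = 336; answer 336

336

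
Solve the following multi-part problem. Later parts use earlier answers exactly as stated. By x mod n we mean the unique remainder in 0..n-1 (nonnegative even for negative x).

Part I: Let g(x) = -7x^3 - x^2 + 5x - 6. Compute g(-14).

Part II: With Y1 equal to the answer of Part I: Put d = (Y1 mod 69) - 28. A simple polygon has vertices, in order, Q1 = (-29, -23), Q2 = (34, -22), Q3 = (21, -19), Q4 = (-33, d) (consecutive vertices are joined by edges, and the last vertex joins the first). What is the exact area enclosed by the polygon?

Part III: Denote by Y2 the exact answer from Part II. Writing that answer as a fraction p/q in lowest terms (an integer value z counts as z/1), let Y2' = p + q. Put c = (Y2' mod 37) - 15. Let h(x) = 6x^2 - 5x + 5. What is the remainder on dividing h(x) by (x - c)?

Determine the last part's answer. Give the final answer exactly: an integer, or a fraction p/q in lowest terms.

Part I: -7*(-14)^3 - 1*(-14)^2 + 5*(-14)^1 - 6 = (19208) + (-196) + (-70) + (-6) = 18936; answer 18936
Part II: Y1 = 18936; d = 2; cross terms: (-29*-22 - 34*-23)=1420, (34*-19 - 21*-22)=-184, (21*2 - -33*-19)=-585, (-33*-23 - -29*2)=817; twice the area = |1468| = 1468; area = 734; answer 734
Part III: Y2 = 734; threaded value p + q = 735; c = 17; remainder = value at the root: 6*(17)^2 - 5*(17)^1 + 5 = (1734) + (-85) + (5) = 1654; answer 1654

1654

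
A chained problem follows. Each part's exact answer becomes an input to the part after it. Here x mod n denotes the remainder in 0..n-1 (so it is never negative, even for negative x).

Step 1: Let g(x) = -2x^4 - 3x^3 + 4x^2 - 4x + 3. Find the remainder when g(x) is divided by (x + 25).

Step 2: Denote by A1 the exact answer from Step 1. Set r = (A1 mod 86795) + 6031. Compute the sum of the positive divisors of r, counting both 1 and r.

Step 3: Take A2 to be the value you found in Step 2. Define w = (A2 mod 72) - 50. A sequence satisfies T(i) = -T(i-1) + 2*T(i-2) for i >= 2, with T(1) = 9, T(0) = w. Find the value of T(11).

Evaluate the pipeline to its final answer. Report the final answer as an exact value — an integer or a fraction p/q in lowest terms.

Step 1: remainder = value at the root: -2*(-25)^4 - 3*(-25)^3 + 4*(-25)^2 - 4*(-25)^1 + 3 = (-781250) + (46875) + (2500) + (100) + (3) = -731772; answer -731772
Step 2: A1 = -731772; r = 55414; 55414 = 2 * 103 * 269; sigma = (1 + 2) * (1 + 103) * (1 + 269) = 3 * 104 * 270 = 84240; answer 84240
Step 3: A2 = 84240; w = -50; T(2) = -1*(9) + 2*(-50) = -109; iterating: T(2)=-109, T(3)=127, T(4)=-345, T(5)=599, T(6)=-1289, T(7)=2487, T(8)=-5065, T(9)=10039, T(10)=-20169, T(11)=40247; answer 40247

40247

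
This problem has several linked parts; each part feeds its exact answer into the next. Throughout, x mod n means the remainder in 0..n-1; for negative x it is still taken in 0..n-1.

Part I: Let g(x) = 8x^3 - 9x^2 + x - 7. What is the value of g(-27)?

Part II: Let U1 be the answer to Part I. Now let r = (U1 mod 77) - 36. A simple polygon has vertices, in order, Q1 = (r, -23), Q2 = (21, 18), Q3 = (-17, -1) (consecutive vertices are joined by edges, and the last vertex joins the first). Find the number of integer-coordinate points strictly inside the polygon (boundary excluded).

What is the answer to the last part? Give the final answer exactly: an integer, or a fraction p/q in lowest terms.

494

Part I: 8*(-27)^3 - 9*(-27)^2 + 1*(-27)^1 - 7 = (-157464) + (-6561) + (-27) + (-7) = -164059; answer -164059
Part II: U1 = -164059; r = -8; cross terms: (-8*18 - 21*-23)=339, (21*-1 - -17*18)=285, (-17*-23 - -8*-1)=383; twice the area = |1007| = 1007; area = 1007/2; boundary points = 1 + 19 + 1 = 21; strictly interior points = area - boundary/2 + 1 = 494; answer 494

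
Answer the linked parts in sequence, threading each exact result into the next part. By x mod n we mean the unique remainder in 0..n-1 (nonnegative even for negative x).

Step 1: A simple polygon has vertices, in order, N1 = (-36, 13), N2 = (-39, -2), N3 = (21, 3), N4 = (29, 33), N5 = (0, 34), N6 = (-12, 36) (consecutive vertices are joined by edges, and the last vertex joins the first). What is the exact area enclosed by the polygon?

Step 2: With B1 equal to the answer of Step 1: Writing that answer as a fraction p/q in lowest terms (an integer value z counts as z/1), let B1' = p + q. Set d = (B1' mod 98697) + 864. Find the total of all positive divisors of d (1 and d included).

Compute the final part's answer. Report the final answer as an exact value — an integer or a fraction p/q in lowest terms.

2688

Step 1: cross terms: (-36*-2 - -39*13)=579, (-39*3 - 21*-2)=-75, (21*33 - 29*3)=606, (29*34 - 0*33)=986, (0*36 - -12*34)=408, (-12*13 - -36*36)=1140; twice the area = |3644| = 3644; area = 1822; answer 1822
Step 2: B1 = 1822; threaded value p + q = 1823; d = 2687; 2687 is prime, so its only divisors are 1 and 2687; sigma = 1 + 2687 = 2688; answer 2688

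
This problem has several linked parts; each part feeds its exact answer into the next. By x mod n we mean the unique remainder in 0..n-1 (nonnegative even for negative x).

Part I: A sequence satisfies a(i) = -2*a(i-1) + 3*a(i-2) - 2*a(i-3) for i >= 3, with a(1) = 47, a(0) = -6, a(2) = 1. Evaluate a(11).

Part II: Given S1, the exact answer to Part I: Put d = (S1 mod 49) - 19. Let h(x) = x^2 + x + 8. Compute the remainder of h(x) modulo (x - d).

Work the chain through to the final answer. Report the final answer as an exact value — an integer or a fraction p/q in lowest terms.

350

Part I: a(3) = -2*(1) + 3*(47) - 2*(-6) = 151; iterating: a(3)=151, a(4)=-393, a(5)=1237, a(6)=-3955, a(7)=12407, a(8)=-39153, a(9)=123437, a(10)=-389147, a(11)=1226911; answer 1226911
Part II: S1 = 1226911; d = -19; remainder = value at the root: 1*(-19)^2 + 1*(-19)^1 + 8 = (361) + (-19) + (8) = 350; answer 350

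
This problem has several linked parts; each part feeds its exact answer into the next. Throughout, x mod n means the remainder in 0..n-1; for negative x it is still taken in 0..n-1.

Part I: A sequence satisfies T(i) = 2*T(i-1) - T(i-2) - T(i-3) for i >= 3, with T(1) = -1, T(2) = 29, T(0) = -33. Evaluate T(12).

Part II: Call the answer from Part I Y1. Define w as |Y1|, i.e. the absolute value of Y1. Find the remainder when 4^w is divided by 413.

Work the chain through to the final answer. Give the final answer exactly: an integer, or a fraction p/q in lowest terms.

316

Part I: T(3) = 2*(29) - 1*(-1) - 1*(-33) = 92; iterating: T(3)=92, T(4)=156, T(5)=191, T(6)=134, T(7)=-79, T(8)=-483, T(9)=-1021, T(10)=-1480, T(11)=-1456, T(12)=-411; answer -411
Part II: Y1 = -411; w = 411; squarings mod 413: 4^1=4, 4^2=16, 4^4=256, 4^8=282, 4^16=228, 4^32=359, 4^64=25, 4^128=212, 4^256=340; 4^411 = 4^1 * 4^2 * 4^8 * 4^16 * 4^128 * 4^256 = 316 (mod 413); answer 316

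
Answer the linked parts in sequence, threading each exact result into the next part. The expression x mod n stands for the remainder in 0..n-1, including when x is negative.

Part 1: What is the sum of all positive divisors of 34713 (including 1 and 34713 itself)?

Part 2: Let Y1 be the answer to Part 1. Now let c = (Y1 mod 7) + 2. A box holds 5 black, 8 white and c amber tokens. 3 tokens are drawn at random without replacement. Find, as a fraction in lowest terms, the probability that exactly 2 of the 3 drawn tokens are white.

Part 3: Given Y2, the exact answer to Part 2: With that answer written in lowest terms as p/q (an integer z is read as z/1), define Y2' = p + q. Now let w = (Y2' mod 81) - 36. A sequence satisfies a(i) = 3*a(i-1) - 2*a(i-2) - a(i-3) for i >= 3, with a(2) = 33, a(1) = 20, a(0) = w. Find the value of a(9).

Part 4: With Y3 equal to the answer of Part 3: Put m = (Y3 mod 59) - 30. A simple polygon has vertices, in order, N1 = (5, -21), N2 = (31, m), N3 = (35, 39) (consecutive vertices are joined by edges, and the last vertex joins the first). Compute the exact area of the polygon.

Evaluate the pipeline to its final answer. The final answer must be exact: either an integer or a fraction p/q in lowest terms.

480

Part 1: 34713 = 3^2 * 7 * 19 * 29; sigma = (1 + 3 + 9) * (1 + 7) * (1 + 19) * (1 + 29) = 13 * 8 * 20 * 30 = 62400; answer 62400
Part 2: Y1 = 62400; c = 4; total draws C(17,3) = 680; favorable C(8,2)*C(9,1) = 252; P = 63/170; answer 63/170
Part 3: Y2 = 63/170; threaded value p + q = 233; w = 35; a(3) = 3*(33) - 2*(20) - 1*(35) = 24; iterating: a(3)=24, a(4)=-14, a(5)=-123, a(6)=-365, a(7)=-835, a(8)=-1652, a(9)=-2921; answer -2921
Part 4: Y3 = -2921; m = -1; cross terms: (5*-1 - 31*-21)=646, (31*39 - 35*-1)=1244, (35*-21 - 5*39)=-930; twice the area = |960| = 960; area = 480; answer 480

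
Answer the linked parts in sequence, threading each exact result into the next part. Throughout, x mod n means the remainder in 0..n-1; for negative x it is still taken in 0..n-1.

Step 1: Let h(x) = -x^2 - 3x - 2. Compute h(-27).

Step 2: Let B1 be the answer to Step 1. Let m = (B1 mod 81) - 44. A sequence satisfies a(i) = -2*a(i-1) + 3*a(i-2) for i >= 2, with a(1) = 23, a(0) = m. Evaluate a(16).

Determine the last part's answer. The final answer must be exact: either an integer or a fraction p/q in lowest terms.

129140195

Step 1: -1*(-27)^2 - 3*(-27)^1 - 2 = (-729) + (81) + (-2) = -650; answer -650
Step 2: B1 = -650; m = 35; a(2) = -2*(23) + 3*(35) = 59; iterating: a(2)=59, a(3)=-49, a(4)=275, a(5)=-697, a(6)=2219, a(7)=-6529, a(8)=19715, a(9)=-59017, a(10)=177179, a(11)=-531409, a(12)=1594355, a(13)=-4782937, a(14)=14348939, a(15)=-43046689, a(16)=129140195; answer 129140195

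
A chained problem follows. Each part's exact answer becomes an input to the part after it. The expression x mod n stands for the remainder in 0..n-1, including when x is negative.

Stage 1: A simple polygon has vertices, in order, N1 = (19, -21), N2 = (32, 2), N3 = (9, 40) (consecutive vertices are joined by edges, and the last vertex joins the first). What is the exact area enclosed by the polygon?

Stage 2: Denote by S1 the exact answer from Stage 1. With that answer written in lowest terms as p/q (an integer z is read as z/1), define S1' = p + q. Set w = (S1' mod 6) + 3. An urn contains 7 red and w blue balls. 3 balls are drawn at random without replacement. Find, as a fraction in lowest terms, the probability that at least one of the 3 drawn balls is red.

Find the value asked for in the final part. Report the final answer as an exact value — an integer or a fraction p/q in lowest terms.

57/65

Stage 1: cross terms: (19*2 - 32*-21)=710, (32*40 - 9*2)=1262, (9*-21 - 19*40)=-949; twice the area = |1023| = 1023; area = 1023/2; answer 1023/2
Stage 2: S1 = 1023/2; threaded value p + q = 1025; w = 8; total draws C(15,3) = 455; complement C(8,3) = 56; favorable 455 - 56 = 399; P = 57/65; answer 57/65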